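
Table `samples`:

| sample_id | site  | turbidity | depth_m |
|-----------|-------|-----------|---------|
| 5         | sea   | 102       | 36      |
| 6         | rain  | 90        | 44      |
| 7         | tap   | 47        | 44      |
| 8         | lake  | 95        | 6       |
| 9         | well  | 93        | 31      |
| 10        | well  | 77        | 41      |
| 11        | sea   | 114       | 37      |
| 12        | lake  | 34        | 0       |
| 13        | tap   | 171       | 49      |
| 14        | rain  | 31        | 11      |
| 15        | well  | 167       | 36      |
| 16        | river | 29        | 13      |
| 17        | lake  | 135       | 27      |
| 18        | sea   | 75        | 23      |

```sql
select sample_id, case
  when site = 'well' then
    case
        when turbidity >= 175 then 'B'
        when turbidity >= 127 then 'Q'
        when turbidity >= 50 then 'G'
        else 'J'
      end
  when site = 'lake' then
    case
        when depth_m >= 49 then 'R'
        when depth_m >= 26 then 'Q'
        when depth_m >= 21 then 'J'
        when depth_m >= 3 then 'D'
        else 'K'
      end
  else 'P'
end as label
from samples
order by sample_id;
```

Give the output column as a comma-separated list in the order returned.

sample_id=5: site='sea' → outer ELSE → P
sample_id=6: site='rain' → outer ELSE → P
sample_id=7: site='tap' → outer ELSE → P
sample_id=8: site='lake' → inner[depth_m >= 3] → D
sample_id=9: site='well' → inner[turbidity >= 50] → G
sample_id=10: site='well' → inner[turbidity >= 50] → G
sample_id=11: site='sea' → outer ELSE → P
sample_id=12: site='lake' → inner[ELSE] → K
sample_id=13: site='tap' → outer ELSE → P
sample_id=14: site='rain' → outer ELSE → P
sample_id=15: site='well' → inner[turbidity >= 127] → Q
sample_id=16: site='river' → outer ELSE → P
sample_id=17: site='lake' → inner[depth_m >= 26] → Q
sample_id=18: site='sea' → outer ELSE → P

P, P, P, D, G, G, P, K, P, P, Q, P, Q, P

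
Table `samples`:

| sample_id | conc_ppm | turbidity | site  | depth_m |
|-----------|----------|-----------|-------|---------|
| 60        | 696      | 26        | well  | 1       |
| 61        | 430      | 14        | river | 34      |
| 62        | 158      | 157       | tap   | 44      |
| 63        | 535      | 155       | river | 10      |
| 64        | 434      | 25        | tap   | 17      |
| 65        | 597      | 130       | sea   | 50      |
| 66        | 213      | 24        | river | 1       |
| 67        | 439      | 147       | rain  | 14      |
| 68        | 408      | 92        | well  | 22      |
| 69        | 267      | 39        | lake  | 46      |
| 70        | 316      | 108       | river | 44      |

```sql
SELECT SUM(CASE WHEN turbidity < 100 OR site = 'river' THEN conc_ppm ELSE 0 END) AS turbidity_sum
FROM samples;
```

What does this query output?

3299

sample_id=60: ✓ → 696
sample_id=61: ✓ → 430
sample_id=62: ✗
sample_id=63: ✓ → 535
sample_id=64: ✓ → 434
sample_id=65: ✗
sample_id=66: ✓ → 213
sample_id=67: ✗
sample_id=68: ✓ → 408
sample_id=69: ✓ → 267
sample_id=70: ✓ → 316
turbidity_sum = 696 + 430 + 535 + 434 + 213 + 408 + 267 + 316 = 3299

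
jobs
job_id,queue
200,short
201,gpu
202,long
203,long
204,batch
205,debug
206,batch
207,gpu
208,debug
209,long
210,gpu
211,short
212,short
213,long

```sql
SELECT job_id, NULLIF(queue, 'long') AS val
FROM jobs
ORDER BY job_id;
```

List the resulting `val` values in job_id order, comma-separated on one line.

short, gpu, NULL, NULL, batch, debug, batch, gpu, debug, NULL, gpu, short, short, NULL

job_id=200: queue=short vs long: differ → short
job_id=201: queue=gpu vs long: differ → gpu
job_id=202: queue=long vs long: equal → NULL
job_id=203: queue=long vs long: equal → NULL
job_id=204: queue=batch vs long: differ → batch
job_id=205: queue=debug vs long: differ → debug
job_id=206: queue=batch vs long: differ → batch
job_id=207: queue=gpu vs long: differ → gpu
job_id=208: queue=debug vs long: differ → debug
job_id=209: queue=long vs long: equal → NULL
job_id=210: queue=gpu vs long: differ → gpu
job_id=211: queue=short vs long: differ → short
job_id=212: queue=short vs long: differ → short
job_id=213: queue=long vs long: equal → NULL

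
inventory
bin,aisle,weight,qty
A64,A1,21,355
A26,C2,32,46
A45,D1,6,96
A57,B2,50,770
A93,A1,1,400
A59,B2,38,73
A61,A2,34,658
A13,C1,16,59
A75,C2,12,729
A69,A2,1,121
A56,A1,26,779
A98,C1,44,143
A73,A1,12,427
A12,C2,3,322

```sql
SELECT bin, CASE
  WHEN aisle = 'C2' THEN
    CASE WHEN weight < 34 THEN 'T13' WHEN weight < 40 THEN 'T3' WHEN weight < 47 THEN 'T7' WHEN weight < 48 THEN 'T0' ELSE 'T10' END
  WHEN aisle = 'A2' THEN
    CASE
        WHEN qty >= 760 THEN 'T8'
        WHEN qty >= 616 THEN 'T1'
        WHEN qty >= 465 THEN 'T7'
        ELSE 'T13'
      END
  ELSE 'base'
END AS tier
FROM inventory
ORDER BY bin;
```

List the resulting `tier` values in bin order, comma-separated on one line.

bin=A12: aisle='C2' → inner[weight < 34] → T13
bin=A13: aisle='C1' → outer ELSE → base
bin=A26: aisle='C2' → inner[weight < 34] → T13
bin=A45: aisle='D1' → outer ELSE → base
bin=A56: aisle='A1' → outer ELSE → base
bin=A57: aisle='B2' → outer ELSE → base
bin=A59: aisle='B2' → outer ELSE → base
bin=A61: aisle='A2' → inner[qty >= 616] → T1
bin=A64: aisle='A1' → outer ELSE → base
bin=A69: aisle='A2' → inner[ELSE] → T13
bin=A73: aisle='A1' → outer ELSE → base
bin=A75: aisle='C2' → inner[weight < 34] → T13
bin=A93: aisle='A1' → outer ELSE → base
bin=A98: aisle='C1' → outer ELSE → base

T13, base, T13, base, base, base, base, T1, base, T13, base, T13, base, base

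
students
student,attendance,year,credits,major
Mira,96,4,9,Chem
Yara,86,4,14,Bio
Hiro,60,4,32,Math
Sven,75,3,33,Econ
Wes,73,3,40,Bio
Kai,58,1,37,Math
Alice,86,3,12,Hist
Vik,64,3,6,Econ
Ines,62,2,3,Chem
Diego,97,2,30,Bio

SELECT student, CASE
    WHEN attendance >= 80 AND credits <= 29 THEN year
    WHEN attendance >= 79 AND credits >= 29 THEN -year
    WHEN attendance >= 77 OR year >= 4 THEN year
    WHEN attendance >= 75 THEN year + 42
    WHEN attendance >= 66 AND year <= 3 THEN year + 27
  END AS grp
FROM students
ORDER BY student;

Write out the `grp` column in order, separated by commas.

3, -2, 4, NULL, NULL, 4, 45, NULL, 30, 4

student=Alice: attendance >= 80 AND credits <= 29 → 3
student=Diego: attendance >= 79 AND credits >= 29 → -2
student=Hiro: attendance >= 77 OR year >= 4 → 4
student=Ines: (no match → NULL) → NULL
student=Kai: (no match → NULL) → NULL
student=Mira: attendance >= 80 AND credits <= 29 → 4
student=Sven: attendance >= 75 → 45
student=Vik: (no match → NULL) → NULL
student=Wes: attendance >= 66 AND year <= 3 → 30
student=Yara: attendance >= 80 AND credits <= 29 → 4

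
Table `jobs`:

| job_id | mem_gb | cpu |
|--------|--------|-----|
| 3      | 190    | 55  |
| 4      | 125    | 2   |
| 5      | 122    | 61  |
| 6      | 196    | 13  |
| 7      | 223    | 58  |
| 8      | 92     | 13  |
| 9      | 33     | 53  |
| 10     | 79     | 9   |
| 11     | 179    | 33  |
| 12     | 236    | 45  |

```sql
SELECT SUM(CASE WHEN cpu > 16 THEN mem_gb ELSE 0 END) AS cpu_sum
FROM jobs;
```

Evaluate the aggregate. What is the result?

job_id=3: ✓ → 190
job_id=4: ✗
job_id=5: ✓ → 122
job_id=6: ✗
job_id=7: ✓ → 223
job_id=8: ✗
job_id=9: ✓ → 33
job_id=10: ✗
job_id=11: ✓ → 179
job_id=12: ✓ → 236
cpu_sum = 190 + 122 + 223 + 33 + 179 + 236 = 983

983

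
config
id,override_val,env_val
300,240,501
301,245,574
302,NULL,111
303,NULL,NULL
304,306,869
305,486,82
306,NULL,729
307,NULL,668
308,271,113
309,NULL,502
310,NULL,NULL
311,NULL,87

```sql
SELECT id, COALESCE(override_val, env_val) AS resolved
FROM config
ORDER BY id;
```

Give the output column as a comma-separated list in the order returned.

id=300: override_val=240 → 240
id=301: override_val=245 → 245
id=302: override_val=NULL, env_val=111 → 111
id=303: override_val=NULL, env_val=NULL (all NULL) → NULL
id=304: override_val=306 → 306
id=305: override_val=486 → 486
id=306: override_val=NULL, env_val=729 → 729
id=307: override_val=NULL, env_val=668 → 668
id=308: override_val=271 → 271
id=309: override_val=NULL, env_val=502 → 502
id=310: override_val=NULL, env_val=NULL (all NULL) → NULL
id=311: override_val=NULL, env_val=87 → 87

240, 245, 111, NULL, 306, 486, 729, 668, 271, 502, NULL, 87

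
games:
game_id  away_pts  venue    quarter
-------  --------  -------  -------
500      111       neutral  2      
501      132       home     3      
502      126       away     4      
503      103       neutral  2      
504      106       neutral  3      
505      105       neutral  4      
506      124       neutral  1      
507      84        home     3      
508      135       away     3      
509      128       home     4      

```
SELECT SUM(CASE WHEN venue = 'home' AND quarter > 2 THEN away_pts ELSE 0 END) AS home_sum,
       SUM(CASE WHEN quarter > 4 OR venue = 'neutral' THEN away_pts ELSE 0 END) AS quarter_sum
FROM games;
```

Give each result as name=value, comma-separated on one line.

home_sum=344, quarter_sum=549

[home_sum: venue = 'home' AND quarter > 2]
game_id=500: ✗
game_id=501: ✓ → 132
game_id=502: ✗
game_id=503: ✗
game_id=504: ✗
game_id=505: ✗
game_id=506: ✗
game_id=507: ✓ → 84
game_id=508: ✗
game_id=509: ✓ → 128
home_sum = 132 + 84 + 128 = 344
—
[quarter_sum: quarter > 4 OR venue = 'neutral']
game_id=500: ✓ → 111
game_id=501: ✗
game_id=502: ✗
game_id=503: ✓ → 103
game_id=504: ✓ → 106
game_id=505: ✓ → 105
game_id=506: ✓ → 124
game_id=507: ✗
game_id=508: ✗
game_id=509: ✗
quarter_sum = 111 + 103 + 106 + 105 + 124 = 549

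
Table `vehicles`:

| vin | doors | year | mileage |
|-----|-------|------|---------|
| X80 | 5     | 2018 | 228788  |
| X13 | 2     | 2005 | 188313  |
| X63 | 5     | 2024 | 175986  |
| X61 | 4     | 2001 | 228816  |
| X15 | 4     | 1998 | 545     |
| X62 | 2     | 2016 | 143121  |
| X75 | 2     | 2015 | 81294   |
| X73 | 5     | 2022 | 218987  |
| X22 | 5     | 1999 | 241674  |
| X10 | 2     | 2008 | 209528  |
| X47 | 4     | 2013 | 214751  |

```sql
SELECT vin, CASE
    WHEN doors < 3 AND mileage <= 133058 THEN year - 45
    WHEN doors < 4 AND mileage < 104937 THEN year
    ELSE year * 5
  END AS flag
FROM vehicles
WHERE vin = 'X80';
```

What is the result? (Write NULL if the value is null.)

10090

vin = X80: doors=5, year=2018, mileage=228788.
doors < 3 AND mileage <= 133058 → false
doors < 4 AND mileage < 104937 → false
No prior WHEN matched → ELSE → 10090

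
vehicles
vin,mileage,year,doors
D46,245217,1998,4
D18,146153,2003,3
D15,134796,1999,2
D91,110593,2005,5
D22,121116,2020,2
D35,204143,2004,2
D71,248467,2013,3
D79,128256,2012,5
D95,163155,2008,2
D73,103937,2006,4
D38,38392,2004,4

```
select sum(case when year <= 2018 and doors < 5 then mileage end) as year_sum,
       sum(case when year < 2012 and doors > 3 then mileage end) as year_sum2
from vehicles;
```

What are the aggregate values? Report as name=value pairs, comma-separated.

[year_sum: year <= 2018 and doors < 5]
vin=D46: ✓ → 245217
vin=D18: ✓ → 146153
vin=D15: ✓ → 134796
vin=D91: ✗
vin=D22: ✗
vin=D35: ✓ → 204143
vin=D71: ✓ → 248467
vin=D79: ✗
vin=D95: ✓ → 163155
vin=D73: ✓ → 103937
vin=D38: ✓ → 38392
year_sum = 245217 + 146153 + 134796 + 204143 + 248467 + 163155 + 103937 + 38392 = 1284260
—
[year_sum2: year < 2012 and doors > 3]
vin=D46: ✓ → 245217
vin=D18: ✗
vin=D15: ✗
vin=D91: ✓ → 110593
vin=D22: ✗
vin=D35: ✗
vin=D71: ✗
vin=D79: ✗
vin=D95: ✗
vin=D73: ✓ → 103937
vin=D38: ✓ → 38392
year_sum2 = 245217 + 110593 + 103937 + 38392 = 498139

year_sum=1284260, year_sum2=498139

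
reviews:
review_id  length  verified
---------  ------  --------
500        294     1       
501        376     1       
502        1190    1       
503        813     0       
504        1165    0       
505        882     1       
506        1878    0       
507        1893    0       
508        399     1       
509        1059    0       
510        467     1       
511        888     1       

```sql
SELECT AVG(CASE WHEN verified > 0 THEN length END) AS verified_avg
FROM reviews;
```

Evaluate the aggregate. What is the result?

review_id=500: ✓ → 294
review_id=501: ✓ → 376
review_id=502: ✓ → 1190
review_id=503: ✗
review_id=504: ✗
review_id=505: ✓ → 882
review_id=506: ✗
review_id=507: ✗
review_id=508: ✓ → 399
review_id=509: ✗
review_id=510: ✓ → 467
review_id=511: ✓ → 888
verified_avg = (294 + 376 + 1190 + 882 + 399 + 467 + 888) / 7 = 642.2857142857

642.2857142857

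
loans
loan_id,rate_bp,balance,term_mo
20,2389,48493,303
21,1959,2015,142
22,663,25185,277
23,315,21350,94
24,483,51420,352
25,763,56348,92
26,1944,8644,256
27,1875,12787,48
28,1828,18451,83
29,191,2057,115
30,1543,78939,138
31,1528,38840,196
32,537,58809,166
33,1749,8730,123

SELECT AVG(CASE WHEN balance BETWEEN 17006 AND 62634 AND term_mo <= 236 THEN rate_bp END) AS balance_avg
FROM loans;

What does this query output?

loan_id=20: ✗
loan_id=21: ✗
loan_id=22: ✗
loan_id=23: ✓ → 315
loan_id=24: ✗
loan_id=25: ✓ → 763
loan_id=26: ✗
loan_id=27: ✗
loan_id=28: ✓ → 1828
loan_id=29: ✗
loan_id=30: ✗
loan_id=31: ✓ → 1528
loan_id=32: ✓ → 537
loan_id=33: ✗
balance_avg = (315 + 763 + 1828 + 1528 + 537) / 5 = 994.2

994.2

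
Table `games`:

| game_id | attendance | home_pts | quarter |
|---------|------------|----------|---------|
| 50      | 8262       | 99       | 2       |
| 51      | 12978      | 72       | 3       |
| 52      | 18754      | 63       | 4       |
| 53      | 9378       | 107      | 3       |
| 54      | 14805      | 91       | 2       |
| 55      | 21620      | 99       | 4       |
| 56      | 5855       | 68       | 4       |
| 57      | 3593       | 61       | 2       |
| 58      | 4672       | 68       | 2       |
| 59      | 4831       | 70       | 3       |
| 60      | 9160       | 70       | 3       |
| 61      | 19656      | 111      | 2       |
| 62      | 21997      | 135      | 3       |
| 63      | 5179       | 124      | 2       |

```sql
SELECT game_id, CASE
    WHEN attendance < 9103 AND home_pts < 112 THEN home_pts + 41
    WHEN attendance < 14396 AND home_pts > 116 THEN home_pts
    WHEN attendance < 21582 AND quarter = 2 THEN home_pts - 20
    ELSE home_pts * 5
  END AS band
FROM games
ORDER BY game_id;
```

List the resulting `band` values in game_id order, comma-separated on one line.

140, 360, 315, 535, 71, 495, 109, 102, 109, 111, 350, 91, 675, 124

game_id=50: attendance < 9103 AND home_pts < 112 → 140
game_id=51: ELSE → 360
game_id=52: ELSE → 315
game_id=53: ELSE → 535
game_id=54: attendance < 21582 AND quarter = 2 → 71
game_id=55: ELSE → 495
game_id=56: attendance < 9103 AND home_pts < 112 → 109
game_id=57: attendance < 9103 AND home_pts < 112 → 102
game_id=58: attendance < 9103 AND home_pts < 112 → 109
game_id=59: attendance < 9103 AND home_pts < 112 → 111
game_id=60: ELSE → 350
game_id=61: attendance < 21582 AND quarter = 2 → 91
game_id=62: ELSE → 675
game_id=63: attendance < 14396 AND home_pts > 116 → 124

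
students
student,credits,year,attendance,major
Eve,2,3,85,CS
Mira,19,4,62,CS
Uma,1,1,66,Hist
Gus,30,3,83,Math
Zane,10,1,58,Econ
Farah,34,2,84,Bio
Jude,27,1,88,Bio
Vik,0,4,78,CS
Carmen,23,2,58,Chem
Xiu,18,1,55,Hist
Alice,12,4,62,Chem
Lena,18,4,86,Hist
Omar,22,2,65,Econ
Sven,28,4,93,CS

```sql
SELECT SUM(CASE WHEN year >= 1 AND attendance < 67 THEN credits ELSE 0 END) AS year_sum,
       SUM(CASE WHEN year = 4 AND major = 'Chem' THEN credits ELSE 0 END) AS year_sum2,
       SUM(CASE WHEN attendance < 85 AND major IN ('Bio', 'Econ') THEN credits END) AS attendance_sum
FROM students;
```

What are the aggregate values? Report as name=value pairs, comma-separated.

year_sum=105, year_sum2=12, attendance_sum=66

[year_sum: year >= 1 AND attendance < 67]
student=Eve: ✗
student=Mira: ✓ → 19
student=Uma: ✓ → 1
student=Gus: ✗
student=Zane: ✓ → 10
student=Farah: ✗
student=Jude: ✗
student=Vik: ✗
student=Carmen: ✓ → 23
student=Xiu: ✓ → 18
student=Alice: ✓ → 12
student=Lena: ✗
student=Omar: ✓ → 22
student=Sven: ✗
year_sum = 19 + 1 + 10 + 23 + 18 + 12 + 22 = 105
—
[year_sum2: year = 4 AND major = 'Chem']
student=Eve: ✗
student=Mira: ✗
student=Uma: ✗
student=Gus: ✗
student=Zane: ✗
student=Farah: ✗
student=Jude: ✗
student=Vik: ✗
student=Carmen: ✗
student=Xiu: ✗
student=Alice: ✓ → 12
student=Lena: ✗
student=Omar: ✗
student=Sven: ✗
year_sum2 = 12
—
[attendance_sum: attendance < 85 AND major IN ('Bio', 'Econ')]
student=Eve: ✗
student=Mira: ✗
student=Uma: ✗
student=Gus: ✗
student=Zane: ✓ → 10
student=Farah: ✓ → 34
student=Jude: ✗
student=Vik: ✗
student=Carmen: ✗
student=Xiu: ✗
student=Alice: ✗
student=Lena: ✗
student=Omar: ✓ → 22
student=Sven: ✗
attendance_sum = 10 + 34 + 22 = 66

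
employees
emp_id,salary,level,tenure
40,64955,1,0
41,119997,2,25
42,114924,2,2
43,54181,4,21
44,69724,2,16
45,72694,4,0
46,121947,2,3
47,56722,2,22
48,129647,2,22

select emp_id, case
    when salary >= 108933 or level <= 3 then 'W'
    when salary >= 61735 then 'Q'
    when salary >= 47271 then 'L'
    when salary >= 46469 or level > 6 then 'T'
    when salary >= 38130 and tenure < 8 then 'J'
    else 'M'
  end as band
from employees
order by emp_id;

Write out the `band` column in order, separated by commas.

emp_id=40: salary >= 108933 or level <= 3 → W
emp_id=41: salary >= 108933 or level <= 3 → W
emp_id=42: salary >= 108933 or level <= 3 → W
emp_id=43: salary >= 47271 → L
emp_id=44: salary >= 108933 or level <= 3 → W
emp_id=45: salary >= 61735 → Q
emp_id=46: salary >= 108933 or level <= 3 → W
emp_id=47: salary >= 108933 or level <= 3 → W
emp_id=48: salary >= 108933 or level <= 3 → W

W, W, W, L, W, Q, W, W, W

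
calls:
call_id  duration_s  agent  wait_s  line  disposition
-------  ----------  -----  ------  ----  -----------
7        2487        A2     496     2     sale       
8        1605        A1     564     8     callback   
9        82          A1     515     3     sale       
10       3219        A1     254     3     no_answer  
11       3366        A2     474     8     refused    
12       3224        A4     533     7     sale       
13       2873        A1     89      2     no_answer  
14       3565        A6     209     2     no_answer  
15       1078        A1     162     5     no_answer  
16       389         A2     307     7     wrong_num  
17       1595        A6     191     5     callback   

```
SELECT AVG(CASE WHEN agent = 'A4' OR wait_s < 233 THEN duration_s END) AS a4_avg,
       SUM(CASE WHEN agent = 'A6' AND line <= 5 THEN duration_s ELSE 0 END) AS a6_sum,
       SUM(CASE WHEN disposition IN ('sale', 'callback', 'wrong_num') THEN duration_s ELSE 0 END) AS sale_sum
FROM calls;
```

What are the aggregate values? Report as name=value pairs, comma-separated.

[a4_avg: agent = 'A4' OR wait_s < 233]
call_id=7: ✗
call_id=8: ✗
call_id=9: ✗
call_id=10: ✗
call_id=11: ✗
call_id=12: ✓ → 3224
call_id=13: ✓ → 2873
call_id=14: ✓ → 3565
call_id=15: ✓ → 1078
call_id=16: ✗
call_id=17: ✓ → 1595
a4_avg = (3224 + 2873 + 3565 + 1078 + 1595) / 5 = 2467
—
[a6_sum: agent = 'A6' AND line <= 5]
call_id=7: ✗
call_id=8: ✗
call_id=9: ✗
call_id=10: ✗
call_id=11: ✗
call_id=12: ✗
call_id=13: ✗
call_id=14: ✓ → 3565
call_id=15: ✗
call_id=16: ✗
call_id=17: ✓ → 1595
a6_sum = 3565 + 1595 = 5160
—
[sale_sum: disposition IN ('sale', 'callback', 'wrong_num')]
call_id=7: ✓ → 2487
call_id=8: ✓ → 1605
call_id=9: ✓ → 82
call_id=10: ✗
call_id=11: ✗
call_id=12: ✓ → 3224
call_id=13: ✗
call_id=14: ✗
call_id=15: ✗
call_id=16: ✓ → 389
call_id=17: ✓ → 1595
sale_sum = 2487 + 1605 + 82 + 3224 + 389 + 1595 = 9382

a4_avg=2467, a6_sum=5160, sale_sum=9382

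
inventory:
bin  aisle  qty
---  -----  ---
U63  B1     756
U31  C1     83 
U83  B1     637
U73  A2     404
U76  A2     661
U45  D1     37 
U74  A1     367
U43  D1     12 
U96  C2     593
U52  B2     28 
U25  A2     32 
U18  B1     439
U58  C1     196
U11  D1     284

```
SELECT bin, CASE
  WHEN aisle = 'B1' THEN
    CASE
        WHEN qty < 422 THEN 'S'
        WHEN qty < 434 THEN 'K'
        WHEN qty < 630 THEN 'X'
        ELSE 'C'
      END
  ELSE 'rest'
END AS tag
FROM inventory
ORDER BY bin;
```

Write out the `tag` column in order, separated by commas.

bin=U11: aisle='D1' → outer ELSE → rest
bin=U18: aisle='B1' → inner[qty < 630] → X
bin=U25: aisle='A2' → outer ELSE → rest
bin=U31: aisle='C1' → outer ELSE → rest
bin=U43: aisle='D1' → outer ELSE → rest
bin=U45: aisle='D1' → outer ELSE → rest
bin=U52: aisle='B2' → outer ELSE → rest
bin=U58: aisle='C1' → outer ELSE → rest
bin=U63: aisle='B1' → inner[ELSE] → C
bin=U73: aisle='A2' → outer ELSE → rest
bin=U74: aisle='A1' → outer ELSE → rest
bin=U76: aisle='A2' → outer ELSE → rest
bin=U83: aisle='B1' → inner[ELSE] → C
bin=U96: aisle='C2' → outer ELSE → rest

rest, X, rest, rest, rest, rest, rest, rest, C, rest, rest, rest, C, rest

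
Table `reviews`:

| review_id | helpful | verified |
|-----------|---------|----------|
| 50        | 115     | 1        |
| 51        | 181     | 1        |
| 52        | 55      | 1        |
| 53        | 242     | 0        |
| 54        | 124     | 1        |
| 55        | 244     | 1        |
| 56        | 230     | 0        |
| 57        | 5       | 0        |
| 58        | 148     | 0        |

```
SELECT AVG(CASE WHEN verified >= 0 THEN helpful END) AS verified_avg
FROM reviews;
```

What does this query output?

149.3333333333

review_id=50: ✓ → 115
review_id=51: ✓ → 181
review_id=52: ✓ → 55
review_id=53: ✓ → 242
review_id=54: ✓ → 124
review_id=55: ✓ → 244
review_id=56: ✓ → 230
review_id=57: ✓ → 5
review_id=58: ✓ → 148
verified_avg = (115 + 181 + 55 + 242 + 124 + 244 + 230 + 5 + 148) / 9 = 149.3333333333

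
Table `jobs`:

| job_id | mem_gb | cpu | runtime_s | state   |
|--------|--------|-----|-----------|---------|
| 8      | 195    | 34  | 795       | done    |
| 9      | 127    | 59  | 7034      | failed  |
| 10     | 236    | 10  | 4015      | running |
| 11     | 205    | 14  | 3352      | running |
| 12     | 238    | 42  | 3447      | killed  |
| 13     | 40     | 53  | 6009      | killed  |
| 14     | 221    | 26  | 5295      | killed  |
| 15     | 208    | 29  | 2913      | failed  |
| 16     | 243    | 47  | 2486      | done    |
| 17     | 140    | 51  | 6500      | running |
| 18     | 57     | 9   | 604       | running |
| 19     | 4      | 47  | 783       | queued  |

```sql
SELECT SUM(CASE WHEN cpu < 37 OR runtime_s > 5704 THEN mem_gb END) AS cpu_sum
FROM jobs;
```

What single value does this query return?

1429

job_id=8: ✓ → 195
job_id=9: ✓ → 127
job_id=10: ✓ → 236
job_id=11: ✓ → 205
job_id=12: ✗
job_id=13: ✓ → 40
job_id=14: ✓ → 221
job_id=15: ✓ → 208
job_id=16: ✗
job_id=17: ✓ → 140
job_id=18: ✓ → 57
job_id=19: ✗
cpu_sum = 195 + 127 + 236 + 205 + 40 + 221 + 208 + 140 + 57 = 1429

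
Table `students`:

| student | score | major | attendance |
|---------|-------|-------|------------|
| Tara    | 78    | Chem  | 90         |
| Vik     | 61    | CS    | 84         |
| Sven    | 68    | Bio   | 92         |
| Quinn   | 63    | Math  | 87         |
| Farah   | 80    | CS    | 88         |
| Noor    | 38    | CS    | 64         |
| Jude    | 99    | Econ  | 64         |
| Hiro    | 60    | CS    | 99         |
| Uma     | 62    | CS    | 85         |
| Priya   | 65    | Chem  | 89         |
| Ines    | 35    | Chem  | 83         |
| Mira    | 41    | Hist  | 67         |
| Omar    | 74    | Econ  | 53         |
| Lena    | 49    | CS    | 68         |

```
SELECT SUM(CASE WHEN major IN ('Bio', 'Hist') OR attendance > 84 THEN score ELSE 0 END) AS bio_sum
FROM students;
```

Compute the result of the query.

517

student=Tara: ✓ → 78
student=Vik: ✗
student=Sven: ✓ → 68
student=Quinn: ✓ → 63
student=Farah: ✓ → 80
student=Noor: ✗
student=Jude: ✗
student=Hiro: ✓ → 60
student=Uma: ✓ → 62
student=Priya: ✓ → 65
student=Ines: ✗
student=Mira: ✓ → 41
student=Omar: ✗
student=Lena: ✗
bio_sum = 78 + 68 + 63 + 80 + 60 + 62 + 65 + 41 = 517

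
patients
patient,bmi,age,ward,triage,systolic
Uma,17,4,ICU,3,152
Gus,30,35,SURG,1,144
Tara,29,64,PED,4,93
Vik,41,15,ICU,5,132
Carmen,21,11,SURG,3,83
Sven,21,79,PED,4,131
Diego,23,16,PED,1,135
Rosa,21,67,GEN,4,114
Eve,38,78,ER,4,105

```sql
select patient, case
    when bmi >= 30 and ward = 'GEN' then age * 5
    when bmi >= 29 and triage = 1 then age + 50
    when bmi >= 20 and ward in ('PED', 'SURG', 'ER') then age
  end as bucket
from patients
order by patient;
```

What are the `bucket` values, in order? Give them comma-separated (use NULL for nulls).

patient=Carmen: bmi >= 20 and ward in ('PED', 'SURG', 'ER') → 11
patient=Diego: bmi >= 20 and ward in ('PED', 'SURG', 'ER') → 16
patient=Eve: bmi >= 20 and ward in ('PED', 'SURG', 'ER') → 78
patient=Gus: bmi >= 29 and triage = 1 → 85
patient=Rosa: (no match → NULL) → NULL
patient=Sven: bmi >= 20 and ward in ('PED', 'SURG', 'ER') → 79
patient=Tara: bmi >= 20 and ward in ('PED', 'SURG', 'ER') → 64
patient=Uma: (no match → NULL) → NULL
patient=Vik: (no match → NULL) → NULL

11, 16, 78, 85, NULL, 79, 64, NULL, NULL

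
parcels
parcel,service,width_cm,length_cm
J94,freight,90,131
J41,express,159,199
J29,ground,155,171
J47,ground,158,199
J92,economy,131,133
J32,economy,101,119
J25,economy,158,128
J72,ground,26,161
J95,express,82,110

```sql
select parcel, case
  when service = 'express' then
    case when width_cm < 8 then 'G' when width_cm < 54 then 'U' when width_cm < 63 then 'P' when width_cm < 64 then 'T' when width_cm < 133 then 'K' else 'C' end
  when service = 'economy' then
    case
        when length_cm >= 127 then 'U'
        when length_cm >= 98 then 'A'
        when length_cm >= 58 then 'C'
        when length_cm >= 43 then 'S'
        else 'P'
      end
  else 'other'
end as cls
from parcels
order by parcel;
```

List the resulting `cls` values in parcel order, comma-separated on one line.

U, other, A, C, other, other, U, other, K

parcel=J25: service='economy' → inner[length_cm >= 127] → U
parcel=J29: service='ground' → outer ELSE → other
parcel=J32: service='economy' → inner[length_cm >= 98] → A
parcel=J41: service='express' → inner[ELSE] → C
parcel=J47: service='ground' → outer ELSE → other
parcel=J72: service='ground' → outer ELSE → other
parcel=J92: service='economy' → inner[length_cm >= 127] → U
parcel=J94: service='freight' → outer ELSE → other
parcel=J95: service='express' → inner[width_cm < 133] → K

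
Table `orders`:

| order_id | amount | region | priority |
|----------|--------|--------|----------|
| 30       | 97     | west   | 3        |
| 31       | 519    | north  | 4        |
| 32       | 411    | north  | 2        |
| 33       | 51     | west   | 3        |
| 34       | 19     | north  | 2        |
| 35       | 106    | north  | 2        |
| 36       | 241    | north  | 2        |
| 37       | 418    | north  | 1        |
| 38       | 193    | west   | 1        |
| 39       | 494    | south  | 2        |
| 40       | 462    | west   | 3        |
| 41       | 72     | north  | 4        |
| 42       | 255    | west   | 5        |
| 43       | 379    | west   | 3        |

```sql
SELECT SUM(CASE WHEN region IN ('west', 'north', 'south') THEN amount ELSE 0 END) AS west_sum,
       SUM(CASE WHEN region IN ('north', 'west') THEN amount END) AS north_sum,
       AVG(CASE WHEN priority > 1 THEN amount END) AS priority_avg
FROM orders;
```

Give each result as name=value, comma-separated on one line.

[west_sum: region IN ('west', 'north', 'south')]
order_id=30: ✓ → 97
order_id=31: ✓ → 519
order_id=32: ✓ → 411
order_id=33: ✓ → 51
order_id=34: ✓ → 19
order_id=35: ✓ → 106
order_id=36: ✓ → 241
order_id=37: ✓ → 418
order_id=38: ✓ → 193
order_id=39: ✓ → 494
order_id=40: ✓ → 462
order_id=41: ✓ → 72
order_id=42: ✓ → 255
order_id=43: ✓ → 379
west_sum = 97 + 519 + 411 + 51 + 19 + 106 + 241 + 418 + 193 + 494 + 462 + 72 + 255 + 379 = 3717
—
[north_sum: region IN ('north', 'west')]
order_id=30: ✓ → 97
order_id=31: ✓ → 519
order_id=32: ✓ → 411
order_id=33: ✓ → 51
order_id=34: ✓ → 19
order_id=35: ✓ → 106
order_id=36: ✓ → 241
order_id=37: ✓ → 418
order_id=38: ✓ → 193
order_id=39: ✗
order_id=40: ✓ → 462
order_id=41: ✓ → 72
order_id=42: ✓ → 255
order_id=43: ✓ → 379
north_sum = 97 + 519 + 411 + 51 + 19 + 106 + 241 + 418 + 193 + 462 + 72 + 255 + 379 = 3223
—
[priority_avg: priority > 1]
order_id=30: ✓ → 97
order_id=31: ✓ → 519
order_id=32: ✓ → 411
order_id=33: ✓ → 51
order_id=34: ✓ → 19
order_id=35: ✓ → 106
order_id=36: ✓ → 241
order_id=37: ✗
order_id=38: ✗
order_id=39: ✓ → 494
order_id=40: ✓ → 462
order_id=41: ✓ → 72
order_id=42: ✓ → 255
order_id=43: ✓ → 379
priority_avg = (97 + 519 + 411 + 51 + 19 + 106 + 241 + 494 + 462 + 72 + 255 + 379) / 12 = 258.8333333333

west_sum=3717, north_sum=3223, priority_avg=258.8333333333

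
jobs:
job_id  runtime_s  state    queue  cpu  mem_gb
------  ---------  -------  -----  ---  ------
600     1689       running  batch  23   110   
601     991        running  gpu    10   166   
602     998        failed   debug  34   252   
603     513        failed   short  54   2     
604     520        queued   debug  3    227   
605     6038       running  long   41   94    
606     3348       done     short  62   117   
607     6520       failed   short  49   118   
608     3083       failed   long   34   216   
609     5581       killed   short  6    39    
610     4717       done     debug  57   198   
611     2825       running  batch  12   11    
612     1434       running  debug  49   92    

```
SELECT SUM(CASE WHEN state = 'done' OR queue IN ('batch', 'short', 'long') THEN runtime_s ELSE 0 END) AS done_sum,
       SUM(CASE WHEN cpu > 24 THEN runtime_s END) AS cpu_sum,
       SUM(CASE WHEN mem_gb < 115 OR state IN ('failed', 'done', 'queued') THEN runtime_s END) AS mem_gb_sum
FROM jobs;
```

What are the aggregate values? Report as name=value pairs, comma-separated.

done_sum=34314, cpu_sum=26651, mem_gb_sum=37266

[done_sum: state = 'done' OR queue IN ('batch', 'short', 'long')]
job_id=600: ✓ → 1689
job_id=601: ✗
job_id=602: ✗
job_id=603: ✓ → 513
job_id=604: ✗
job_id=605: ✓ → 6038
job_id=606: ✓ → 3348
job_id=607: ✓ → 6520
job_id=608: ✓ → 3083
job_id=609: ✓ → 5581
job_id=610: ✓ → 4717
job_id=611: ✓ → 2825
job_id=612: ✗
done_sum = 1689 + 513 + 6038 + 3348 + 6520 + 3083 + 5581 + 4717 + 2825 = 34314
—
[cpu_sum: cpu > 24]
job_id=600: ✗
job_id=601: ✗
job_id=602: ✓ → 998
job_id=603: ✓ → 513
job_id=604: ✗
job_id=605: ✓ → 6038
job_id=606: ✓ → 3348
job_id=607: ✓ → 6520
job_id=608: ✓ → 3083
job_id=609: ✗
job_id=610: ✓ → 4717
job_id=611: ✗
job_id=612: ✓ → 1434
cpu_sum = 998 + 513 + 6038 + 3348 + 6520 + 3083 + 4717 + 1434 = 26651
—
[mem_gb_sum: mem_gb < 115 OR state IN ('failed', 'done', 'queued')]
job_id=600: ✓ → 1689
job_id=601: ✗
job_id=602: ✓ → 998
job_id=603: ✓ → 513
job_id=604: ✓ → 520
job_id=605: ✓ → 6038
job_id=606: ✓ → 3348
job_id=607: ✓ → 6520
job_id=608: ✓ → 3083
job_id=609: ✓ → 5581
job_id=610: ✓ → 4717
job_id=611: ✓ → 2825
job_id=612: ✓ → 1434
mem_gb_sum = 1689 + 998 + 513 + 520 + 6038 + 3348 + 6520 + 3083 + 5581 + 4717 + 2825 + 1434 = 37266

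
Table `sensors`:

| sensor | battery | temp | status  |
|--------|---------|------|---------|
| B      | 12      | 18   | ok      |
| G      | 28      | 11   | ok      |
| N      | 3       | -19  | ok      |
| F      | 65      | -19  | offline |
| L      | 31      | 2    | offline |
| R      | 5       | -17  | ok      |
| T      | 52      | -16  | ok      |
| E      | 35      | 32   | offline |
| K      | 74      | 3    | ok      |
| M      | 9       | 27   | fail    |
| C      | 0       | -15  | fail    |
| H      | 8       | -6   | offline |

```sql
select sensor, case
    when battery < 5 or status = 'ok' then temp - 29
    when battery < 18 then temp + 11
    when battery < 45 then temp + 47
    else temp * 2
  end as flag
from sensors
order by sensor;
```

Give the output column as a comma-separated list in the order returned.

-11, -44, 79, -38, -18, 5, -26, 49, 38, -48, -46, -45

sensor=B: battery < 5 or status = 'ok' → -11
sensor=C: battery < 5 or status = 'ok' → -44
sensor=E: battery < 45 → 79
sensor=F: ELSE → -38
sensor=G: battery < 5 or status = 'ok' → -18
sensor=H: battery < 18 → 5
sensor=K: battery < 5 or status = 'ok' → -26
sensor=L: battery < 45 → 49
sensor=M: battery < 18 → 38
sensor=N: battery < 5 or status = 'ok' → -48
sensor=R: battery < 5 or status = 'ok' → -46
sensor=T: battery < 5 or status = 'ok' → -45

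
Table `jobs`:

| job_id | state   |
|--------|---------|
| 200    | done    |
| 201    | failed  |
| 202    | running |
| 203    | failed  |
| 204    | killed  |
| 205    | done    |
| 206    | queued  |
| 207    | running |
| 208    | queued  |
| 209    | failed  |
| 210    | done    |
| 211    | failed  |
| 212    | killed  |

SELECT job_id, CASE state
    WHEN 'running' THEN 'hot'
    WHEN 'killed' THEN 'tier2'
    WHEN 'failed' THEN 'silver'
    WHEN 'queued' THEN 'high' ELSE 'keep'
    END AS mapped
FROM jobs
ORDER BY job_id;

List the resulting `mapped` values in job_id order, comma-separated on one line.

keep, silver, hot, silver, tier2, keep, high, hot, high, silver, keep, silver, tier2

job_id=200: ELSE → keep
job_id=201: state='failed' → silver
job_id=202: state='running' → hot
job_id=203: state='failed' → silver
job_id=204: state='killed' → tier2
job_id=205: ELSE → keep
job_id=206: state='queued' → high
job_id=207: state='running' → hot
job_id=208: state='queued' → high
job_id=209: state='failed' → silver
job_id=210: ELSE → keep
job_id=211: state='failed' → silver
job_id=212: state='killed' → tier2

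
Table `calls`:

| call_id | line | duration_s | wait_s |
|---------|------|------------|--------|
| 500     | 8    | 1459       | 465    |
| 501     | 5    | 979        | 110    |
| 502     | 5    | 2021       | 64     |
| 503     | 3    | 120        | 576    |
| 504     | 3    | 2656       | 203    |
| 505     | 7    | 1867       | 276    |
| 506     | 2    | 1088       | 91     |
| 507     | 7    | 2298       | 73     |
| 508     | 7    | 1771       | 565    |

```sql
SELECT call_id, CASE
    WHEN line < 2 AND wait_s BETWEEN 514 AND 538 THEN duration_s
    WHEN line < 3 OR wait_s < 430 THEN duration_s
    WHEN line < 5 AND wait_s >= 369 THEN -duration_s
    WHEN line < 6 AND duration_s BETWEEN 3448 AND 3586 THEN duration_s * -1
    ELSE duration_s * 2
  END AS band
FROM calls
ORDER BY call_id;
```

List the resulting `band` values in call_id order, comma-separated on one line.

2918, 979, 2021, -120, 2656, 1867, 1088, 2298, 3542

call_id=500: ELSE → 2918
call_id=501: line < 3 OR wait_s < 430 → 979
call_id=502: line < 3 OR wait_s < 430 → 2021
call_id=503: line < 5 AND wait_s >= 369 → -120
call_id=504: line < 3 OR wait_s < 430 → 2656
call_id=505: line < 3 OR wait_s < 430 → 1867
call_id=506: line < 3 OR wait_s < 430 → 1088
call_id=507: line < 3 OR wait_s < 430 → 2298
call_id=508: ELSE → 3542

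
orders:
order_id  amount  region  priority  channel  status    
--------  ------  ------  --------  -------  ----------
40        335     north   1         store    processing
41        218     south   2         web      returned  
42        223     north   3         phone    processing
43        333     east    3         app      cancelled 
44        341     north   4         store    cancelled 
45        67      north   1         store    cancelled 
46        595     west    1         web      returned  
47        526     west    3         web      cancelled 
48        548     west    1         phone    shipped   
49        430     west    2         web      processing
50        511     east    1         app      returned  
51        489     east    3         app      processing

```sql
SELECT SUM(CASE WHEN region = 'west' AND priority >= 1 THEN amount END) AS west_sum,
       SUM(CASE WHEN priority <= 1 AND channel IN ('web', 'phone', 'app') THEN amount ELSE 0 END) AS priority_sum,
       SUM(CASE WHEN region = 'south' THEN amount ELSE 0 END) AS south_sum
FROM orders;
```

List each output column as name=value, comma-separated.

west_sum=2099, priority_sum=1654, south_sum=218

[west_sum: region = 'west' AND priority >= 1]
order_id=40: ✗
order_id=41: ✗
order_id=42: ✗
order_id=43: ✗
order_id=44: ✗
order_id=45: ✗
order_id=46: ✓ → 595
order_id=47: ✓ → 526
order_id=48: ✓ → 548
order_id=49: ✓ → 430
order_id=50: ✗
order_id=51: ✗
west_sum = 595 + 526 + 548 + 430 = 2099
—
[priority_sum: priority <= 1 AND channel IN ('web', 'phone', 'app')]
order_id=40: ✗
order_id=41: ✗
order_id=42: ✗
order_id=43: ✗
order_id=44: ✗
order_id=45: ✗
order_id=46: ✓ → 595
order_id=47: ✗
order_id=48: ✓ → 548
order_id=49: ✗
order_id=50: ✓ → 511
order_id=51: ✗
priority_sum = 595 + 548 + 511 = 1654
—
[south_sum: region = 'south']
order_id=40: ✗
order_id=41: ✓ → 218
order_id=42: ✗
order_id=43: ✗
order_id=44: ✗
order_id=45: ✗
order_id=46: ✗
order_id=47: ✗
order_id=48: ✗
order_id=49: ✗
order_id=50: ✗
order_id=51: ✗
south_sum = 218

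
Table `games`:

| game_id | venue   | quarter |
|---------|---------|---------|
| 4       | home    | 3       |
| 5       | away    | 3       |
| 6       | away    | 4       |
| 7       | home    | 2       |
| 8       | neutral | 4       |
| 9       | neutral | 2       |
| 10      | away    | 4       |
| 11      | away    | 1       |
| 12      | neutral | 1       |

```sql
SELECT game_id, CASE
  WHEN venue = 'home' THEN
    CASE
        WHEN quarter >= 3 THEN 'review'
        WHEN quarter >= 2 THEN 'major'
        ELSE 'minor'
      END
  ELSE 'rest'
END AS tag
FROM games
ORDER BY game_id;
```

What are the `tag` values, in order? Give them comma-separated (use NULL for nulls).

game_id=4: venue='home' → inner[quarter >= 3] → review
game_id=5: venue='away' → outer ELSE → rest
game_id=6: venue='away' → outer ELSE → rest
game_id=7: venue='home' → inner[quarter >= 2] → major
game_id=8: venue='neutral' → outer ELSE → rest
game_id=9: venue='neutral' → outer ELSE → rest
game_id=10: venue='away' → outer ELSE → rest
game_id=11: venue='away' → outer ELSE → rest
game_id=12: venue='neutral' → outer ELSE → rest

review, rest, rest, major, rest, rest, rest, rest, rest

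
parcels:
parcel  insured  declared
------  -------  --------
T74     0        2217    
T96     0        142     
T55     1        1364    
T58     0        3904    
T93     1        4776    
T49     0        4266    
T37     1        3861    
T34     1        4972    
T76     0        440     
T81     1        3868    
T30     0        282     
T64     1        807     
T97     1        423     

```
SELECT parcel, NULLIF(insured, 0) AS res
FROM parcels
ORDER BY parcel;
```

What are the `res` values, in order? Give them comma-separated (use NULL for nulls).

NULL, 1, 1, NULL, 1, NULL, 1, NULL, NULL, 1, 1, NULL, 1

parcel=T30: insured=0 vs 0: equal → NULL
parcel=T34: insured=1 vs 0: differ → 1
parcel=T37: insured=1 vs 0: differ → 1
parcel=T49: insured=0 vs 0: equal → NULL
parcel=T55: insured=1 vs 0: differ → 1
parcel=T58: insured=0 vs 0: equal → NULL
parcel=T64: insured=1 vs 0: differ → 1
parcel=T74: insured=0 vs 0: equal → NULL
parcel=T76: insured=0 vs 0: equal → NULL
parcel=T81: insured=1 vs 0: differ → 1
parcel=T93: insured=1 vs 0: differ → 1
parcel=T96: insured=0 vs 0: equal → NULL
parcel=T97: insured=1 vs 0: differ → 1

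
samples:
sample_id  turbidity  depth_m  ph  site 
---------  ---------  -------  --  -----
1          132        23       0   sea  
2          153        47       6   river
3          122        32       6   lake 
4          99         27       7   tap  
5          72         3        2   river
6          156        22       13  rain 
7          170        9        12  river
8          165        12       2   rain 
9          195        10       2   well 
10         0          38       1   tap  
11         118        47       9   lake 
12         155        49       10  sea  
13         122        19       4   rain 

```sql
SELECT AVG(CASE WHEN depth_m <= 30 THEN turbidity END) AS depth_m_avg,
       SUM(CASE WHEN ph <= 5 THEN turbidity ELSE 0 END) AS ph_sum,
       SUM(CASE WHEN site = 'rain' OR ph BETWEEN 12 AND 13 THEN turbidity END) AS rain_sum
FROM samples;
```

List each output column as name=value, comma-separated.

[depth_m_avg: depth_m <= 30]
sample_id=1: ✓ → 132
sample_id=2: ✗
sample_id=3: ✗
sample_id=4: ✓ → 99
sample_id=5: ✓ → 72
sample_id=6: ✓ → 156
sample_id=7: ✓ → 170
sample_id=8: ✓ → 165
sample_id=9: ✓ → 195
sample_id=10: ✗
sample_id=11: ✗
sample_id=12: ✗
sample_id=13: ✓ → 122
depth_m_avg = (132 + 99 + 72 + 156 + 170 + 165 + 195 + 122) / 8 = 138.875
—
[ph_sum: ph <= 5]
sample_id=1: ✓ → 132
sample_id=2: ✗
sample_id=3: ✗
sample_id=4: ✗
sample_id=5: ✓ → 72
sample_id=6: ✗
sample_id=7: ✗
sample_id=8: ✓ → 165
sample_id=9: ✓ → 195
sample_id=10: ✓ → 0
sample_id=11: ✗
sample_id=12: ✗
sample_id=13: ✓ → 122
ph_sum = 132 + 72 + 165 + 195 + 122 = 686
—
[rain_sum: site = 'rain' OR ph BETWEEN 12 AND 13]
sample_id=1: ✗
sample_id=2: ✗
sample_id=3: ✗
sample_id=4: ✗
sample_id=5: ✗
sample_id=6: ✓ → 156
sample_id=7: ✓ → 170
sample_id=8: ✓ → 165
sample_id=9: ✗
sample_id=10: ✗
sample_id=11: ✗
sample_id=12: ✗
sample_id=13: ✓ → 122
rain_sum = 156 + 170 + 165 + 122 = 613

depth_m_avg=138.875, ph_sum=686, rain_sum=613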